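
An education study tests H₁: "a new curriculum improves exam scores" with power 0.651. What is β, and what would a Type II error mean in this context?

β = 1 - power = 1 - 0.651 = 0.349. A Type II error is failing to reject H₀ when H₀ is false (false negative) — here, failing to conclude that a new curriculum improves exam scores when in fact it is true. Consequence: keeping the old curriculum when the new one would have helped students.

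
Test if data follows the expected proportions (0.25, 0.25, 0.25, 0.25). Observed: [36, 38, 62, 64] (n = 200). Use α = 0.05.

Expected: [50.0, 50.0, 50.0, 50.0]. χ² = 13.6. df = 3, critical = 7.815. Reject H₀.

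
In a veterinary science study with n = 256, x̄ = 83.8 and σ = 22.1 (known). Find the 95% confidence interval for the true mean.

CI = x̄ ± z*(σ/√n) = 83.8 ± 1.96(22.1/√256) = 83.8 ± 2.71 = (81.09, 86.51)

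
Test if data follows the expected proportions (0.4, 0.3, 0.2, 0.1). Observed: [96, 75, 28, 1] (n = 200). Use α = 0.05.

Expected: [80.0, 60.0, 40.0, 20.0]. χ² = 28.6. df = 3, critical = 7.815. Reject H₀.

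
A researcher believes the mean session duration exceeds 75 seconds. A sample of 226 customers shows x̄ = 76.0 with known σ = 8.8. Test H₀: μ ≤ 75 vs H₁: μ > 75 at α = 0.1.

z = 1.708. Critical value: 1.28. Reject H₀.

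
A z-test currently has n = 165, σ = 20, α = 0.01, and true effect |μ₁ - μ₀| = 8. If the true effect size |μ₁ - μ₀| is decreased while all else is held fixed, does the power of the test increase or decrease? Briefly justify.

Power decreases: a smaller true effect decreases the non-centrality λ = |μ₁ - μ₀|/(σ/√n).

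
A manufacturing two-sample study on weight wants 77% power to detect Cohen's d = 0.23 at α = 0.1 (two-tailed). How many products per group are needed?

z_{α/2} = 1.645, z_β = Φ⁻¹(0.77) = 0.739. For small effect (d = 0.23): n per group = 2(z_{α/2} + z_β)²/d² = 2(1.645 + 0.739)²/0.23² = 214.9 → 215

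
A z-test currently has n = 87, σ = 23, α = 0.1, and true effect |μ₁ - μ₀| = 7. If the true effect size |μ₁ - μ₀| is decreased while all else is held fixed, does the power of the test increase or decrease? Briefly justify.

Power decreases: a smaller true effect decreases the non-centrality λ = |μ₁ - μ₀|/(σ/√n).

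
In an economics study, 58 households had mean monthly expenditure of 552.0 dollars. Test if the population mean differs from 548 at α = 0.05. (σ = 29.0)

z = (x̄ - μ₀)/(σ/√n) = (552.0 - 548)/(29.0/√58) = 1.05. Critical value: ±1.96. Since |1.05| ≤ 1.96, Fail to reject H₀.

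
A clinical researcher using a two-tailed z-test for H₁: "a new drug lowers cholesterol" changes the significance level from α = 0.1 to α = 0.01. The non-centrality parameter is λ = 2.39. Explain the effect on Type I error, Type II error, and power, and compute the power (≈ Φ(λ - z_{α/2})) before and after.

Decreasing α from 0.1 to 0.01:
• Type I error rate decreases (α is the Type I rate by definition).
• Critical value moves from z_{α/2} = 1.645 to 2.576, so power = Φ(λ - z_{α/2}) goes from Φ(2.39 - 1.645) = 0.772 to Φ(2.39 - 2.576) = 0.426.
• Type II error rate β = 1 - power therefore increases (0.228 → 0.574).
Appropriate when false positives are costly — here, approving an ineffective drug — patients take a useless medication and may skip effective alternatives.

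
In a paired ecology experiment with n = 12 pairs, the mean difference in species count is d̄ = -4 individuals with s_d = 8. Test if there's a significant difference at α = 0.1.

t = d̄/(s_d/√n) = -4/(8/√12) = -1.732. df = 11, critical t = ±1.796. Fail to reject H₀.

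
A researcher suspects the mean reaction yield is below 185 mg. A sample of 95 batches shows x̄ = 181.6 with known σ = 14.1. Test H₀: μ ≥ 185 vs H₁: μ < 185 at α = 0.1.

z = -2.35. Critical value: -1.28. Reject H₀.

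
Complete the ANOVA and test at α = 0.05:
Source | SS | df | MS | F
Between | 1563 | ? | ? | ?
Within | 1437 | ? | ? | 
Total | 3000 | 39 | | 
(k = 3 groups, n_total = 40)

df_between = 2, df_within = 37. MS_between = 781.5, MS_within = 38.84. F = 20.122, F_crit ≈ 3.252. Reject H₀.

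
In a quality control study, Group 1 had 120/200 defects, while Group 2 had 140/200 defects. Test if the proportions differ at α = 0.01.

p̂₁ = 0.6, p̂₂ = 0.7, pooled p̂ = 0.65. z = -2.097. Critical: ±2.576. Fail to reject H₀.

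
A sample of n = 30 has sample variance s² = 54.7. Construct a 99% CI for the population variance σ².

df = 29. χ²_{0.005} = 52.336, χ²_{0.995} = 13.121. CI for σ² = ((n-1)s²/χ²_{α/2}, (n-1)s²/χ²_{1-α/2}) = (29·54.7/52.336, 29·54.7/13.121) = (30.31, 120.9)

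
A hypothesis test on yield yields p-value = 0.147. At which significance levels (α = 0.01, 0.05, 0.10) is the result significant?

p = 0.147. Not significant at any of the given levels.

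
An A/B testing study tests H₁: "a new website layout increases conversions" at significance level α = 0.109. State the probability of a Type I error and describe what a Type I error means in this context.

P(Type I error) = α = 0.109. A Type I error is rejecting H₀ when H₀ is actually true (false positive) — here, concluding that a new website layout increases conversions when in fact this is not the case. Consequence: rolling out a layout that doesn't actually help — wasted engineering effort.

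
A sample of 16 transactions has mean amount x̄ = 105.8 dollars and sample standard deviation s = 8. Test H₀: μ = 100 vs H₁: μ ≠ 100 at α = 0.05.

t = (x̄ - μ₀)/(s/√n) = (105.8 - 100)/(8/√16) = 2.9. df = 15, critical t = ±2.131. Reject H₀.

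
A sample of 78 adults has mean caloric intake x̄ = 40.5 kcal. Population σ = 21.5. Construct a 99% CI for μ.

CI = x̄ ± z*(σ/√n) = 40.5 ± 2.576(21.5/√78) = 40.5 ± 6.27 = (34.23, 46.77)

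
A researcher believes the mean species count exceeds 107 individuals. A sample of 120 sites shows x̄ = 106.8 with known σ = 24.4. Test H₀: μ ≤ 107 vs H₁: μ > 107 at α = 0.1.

z = -0.09. Critical value: 1.28. Fail to reject H₀.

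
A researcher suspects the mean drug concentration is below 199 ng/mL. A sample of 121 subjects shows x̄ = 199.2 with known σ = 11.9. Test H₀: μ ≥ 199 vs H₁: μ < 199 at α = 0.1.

z = 0.185. Critical value: -1.28. Fail to reject H₀.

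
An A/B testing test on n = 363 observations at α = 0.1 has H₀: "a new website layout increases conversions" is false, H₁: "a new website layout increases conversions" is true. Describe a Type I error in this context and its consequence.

Type I error: rejecting H₀ when it is true — concluding that a new website layout increases conversions when in fact it is not. Consequence: rolling out a layout that doesn't actually help — wasted engineering effort.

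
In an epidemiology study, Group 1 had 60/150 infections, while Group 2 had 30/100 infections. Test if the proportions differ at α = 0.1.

p̂₁ = 0.4, p̂₂ = 0.3, pooled p̂ = 0.36. z = 1.614. Critical: ±1.645. Fail to reject H₀.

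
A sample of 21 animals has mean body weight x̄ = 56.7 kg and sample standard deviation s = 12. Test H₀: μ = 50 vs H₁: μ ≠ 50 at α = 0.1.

t = (x̄ - μ₀)/(s/√n) = (56.7 - 50)/(12/√21) = 2.559. df = 20, critical t = ±1.725. Reject H₀.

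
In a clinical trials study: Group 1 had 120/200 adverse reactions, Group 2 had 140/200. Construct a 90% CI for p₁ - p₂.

p̂₁ = 0.6, p̂₂ = 0.7. Difference = -0.1. CI = (-0.178, -0.022)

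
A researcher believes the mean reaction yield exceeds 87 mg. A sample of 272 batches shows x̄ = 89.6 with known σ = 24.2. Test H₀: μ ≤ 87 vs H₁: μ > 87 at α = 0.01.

z = 1.772. Critical value: 2.33. Fail to reject H₀.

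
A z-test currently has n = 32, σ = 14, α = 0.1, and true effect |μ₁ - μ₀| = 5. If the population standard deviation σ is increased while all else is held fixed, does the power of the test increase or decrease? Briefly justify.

Power decreases: a larger σ inflates the standard error σ/√n, pulling the sampling distribution under H₁ back toward the critical value.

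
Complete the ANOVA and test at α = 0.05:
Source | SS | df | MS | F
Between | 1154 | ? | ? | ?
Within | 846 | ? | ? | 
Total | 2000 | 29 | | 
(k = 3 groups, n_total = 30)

df_between = 2, df_within = 27. MS_between = 577.0, MS_within = 31.33. F = 18.415, F_crit ≈ 3.354. Reject H₀.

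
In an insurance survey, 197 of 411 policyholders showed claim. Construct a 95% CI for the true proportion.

p̂ = 0.479. CI = p̂ ± z*√(p̂(1-p̂)/n) = (0.431, 0.528)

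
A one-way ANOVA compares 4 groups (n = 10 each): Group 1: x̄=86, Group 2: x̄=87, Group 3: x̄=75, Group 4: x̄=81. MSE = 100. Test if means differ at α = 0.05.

Grand mean = 82.25. SS_between = 907.5, MS_between = 302.5. F = 3.025, F_crit ≈ 2.866. Reject H₀.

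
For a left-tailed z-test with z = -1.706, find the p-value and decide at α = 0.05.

p = P(Z < -1.706) = Φ(-1.706) ≈ 0.044. Since p < 0.05, reject H₀ (significant) at α = 0.05.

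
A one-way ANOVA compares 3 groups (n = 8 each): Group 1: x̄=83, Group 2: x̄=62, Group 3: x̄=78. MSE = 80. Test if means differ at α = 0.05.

Grand mean = 74.33. SS_between = 1925.33, MS_between = 962.67. F = 12.033, F_crit ≈ 3.467. Reject H₀.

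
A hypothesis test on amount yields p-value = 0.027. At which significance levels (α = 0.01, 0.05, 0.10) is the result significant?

p = 0.027. Significant at: α = 0.05, 0.1.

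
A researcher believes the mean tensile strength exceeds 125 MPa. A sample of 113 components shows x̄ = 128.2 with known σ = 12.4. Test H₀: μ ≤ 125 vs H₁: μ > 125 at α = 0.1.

z = 2.743. Critical value: 1.28. Reject H₀.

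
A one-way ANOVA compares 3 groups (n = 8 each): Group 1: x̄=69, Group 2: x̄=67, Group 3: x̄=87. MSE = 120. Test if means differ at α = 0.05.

Grand mean = 74.33. SS_between = 1941.33, MS_between = 970.67. F = 8.089, F_crit ≈ 3.467. Reject H₀.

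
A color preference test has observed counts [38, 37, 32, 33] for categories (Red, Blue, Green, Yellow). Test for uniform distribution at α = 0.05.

Expected = 35 each. χ² = Σ(O-E)²/E = 0.743. df = 3, critical value = 7.815. Fail to reject H₀.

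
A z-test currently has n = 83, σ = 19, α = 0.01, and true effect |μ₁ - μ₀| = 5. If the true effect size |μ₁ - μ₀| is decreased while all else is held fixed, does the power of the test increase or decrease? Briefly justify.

Power decreases: a smaller true effect decreases the non-centrality λ = |μ₁ - μ₀|/(σ/√n).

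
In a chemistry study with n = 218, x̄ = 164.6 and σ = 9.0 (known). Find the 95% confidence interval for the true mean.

CI = x̄ ± z*(σ/√n) = 164.6 ± 1.96(9.0/√218) = 164.6 ± 1.19 = (163.41, 165.79)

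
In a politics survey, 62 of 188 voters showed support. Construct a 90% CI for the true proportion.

p̂ = 0.33. CI = p̂ ± z*√(p̂(1-p̂)/n) = (0.273, 0.386)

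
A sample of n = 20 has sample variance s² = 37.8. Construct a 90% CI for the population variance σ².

df = 19. χ²_{0.05} = 30.144, χ²_{0.95} = 10.117. CI for σ² = ((n-1)s²/χ²_{α/2}, (n-1)s²/χ²_{1-α/2}) = (19·37.8/30.144, 19·37.8/10.117) = (23.83, 70.99)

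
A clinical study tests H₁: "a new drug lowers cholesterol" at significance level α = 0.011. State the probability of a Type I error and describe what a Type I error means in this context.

P(Type I error) = α = 0.011. A Type I error is rejecting H₀ when H₀ is actually true (false positive) — here, concluding that a new drug lowers cholesterol when in fact this is not the case. Consequence: approving an ineffective drug — patients take a useless medication and may skip effective alternatives.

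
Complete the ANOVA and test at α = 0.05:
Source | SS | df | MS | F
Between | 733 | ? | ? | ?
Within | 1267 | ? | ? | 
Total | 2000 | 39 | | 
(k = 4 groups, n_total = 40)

df_between = 3, df_within = 36. MS_between = 244.33, MS_within = 35.19. F = 6.942, F_crit ≈ 2.866. Reject H₀.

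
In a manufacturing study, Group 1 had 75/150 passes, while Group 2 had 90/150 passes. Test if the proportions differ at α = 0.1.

p̂₁ = 0.5, p̂₂ = 0.6, pooled p̂ = 0.55. z = -1.741. Critical: ±1.645. Reject H₀.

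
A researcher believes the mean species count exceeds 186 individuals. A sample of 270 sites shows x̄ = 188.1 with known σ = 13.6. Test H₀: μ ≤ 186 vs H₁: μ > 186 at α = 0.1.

z = 2.537. Critical value: 1.28. Reject H₀.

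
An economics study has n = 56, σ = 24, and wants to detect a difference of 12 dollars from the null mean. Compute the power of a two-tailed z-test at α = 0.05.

SE = σ/√n = 24/√56 = 3.207. Non-centrality λ = d/SE = 12/3.207 = 3.742. Power ≈ Φ(λ - z_{α/2}) = Φ(3.742 - 1.96) = Φ(1.782) = 0.963.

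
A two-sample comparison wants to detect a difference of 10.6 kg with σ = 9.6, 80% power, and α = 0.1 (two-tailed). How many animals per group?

n per group = 2(z_α/2 + z_β)²σ²/d² = 2×(1.645 + 0.84)²×9.6²/10.6² = 10.1 → n = 11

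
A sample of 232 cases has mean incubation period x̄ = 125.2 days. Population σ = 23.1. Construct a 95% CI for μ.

CI = x̄ ± z*(σ/√n) = 125.2 ± 1.96(23.1/√232) = 125.2 ± 2.97 = (122.23, 128.17)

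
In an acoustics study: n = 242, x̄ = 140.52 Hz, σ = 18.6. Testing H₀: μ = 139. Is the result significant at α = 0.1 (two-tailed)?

z = (140.52 - 139)/(18.6/√242) = 1.271. Since |z| ≤ 1.645, not significant at α = 0.1.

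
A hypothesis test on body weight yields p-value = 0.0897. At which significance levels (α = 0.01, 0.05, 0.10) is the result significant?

p = 0.0897. Significant at: α = 0.1.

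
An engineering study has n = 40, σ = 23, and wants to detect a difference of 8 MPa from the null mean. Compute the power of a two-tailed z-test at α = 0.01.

SE = σ/√n = 23/√40 = 3.637. Non-centrality λ = d/SE = 8/3.637 = 2.2. Power ≈ Φ(λ - z_{α/2}) = Φ(2.2 - 2.576) = Φ(-0.376) = 0.353.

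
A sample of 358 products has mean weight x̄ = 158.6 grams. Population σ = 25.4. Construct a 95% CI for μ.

CI = x̄ ± z*(σ/√n) = 158.6 ± 1.96(25.4/√358) = 158.6 ± 2.63 = (155.97, 161.23)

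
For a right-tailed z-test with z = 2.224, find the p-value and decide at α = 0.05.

p = P(Z > 2.224) = 1 - Φ(2.224) ≈ 0.0131. Since p < 0.05, reject H₀ (significant) at α = 0.05.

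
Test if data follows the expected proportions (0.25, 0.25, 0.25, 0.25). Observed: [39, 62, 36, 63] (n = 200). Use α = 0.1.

Expected: [50.0, 50.0, 50.0, 50.0]. χ² = 12.6. df = 3, critical = 6.251. Reject H₀.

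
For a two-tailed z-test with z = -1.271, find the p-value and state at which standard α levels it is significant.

p = 2·P(Z > |-1.271|) = 2·(1 - Φ(1.271)) ≈ 0.2037. Not significant at any standard level.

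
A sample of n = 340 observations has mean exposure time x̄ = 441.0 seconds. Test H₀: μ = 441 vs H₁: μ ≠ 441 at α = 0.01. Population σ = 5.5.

z = (x̄ - μ₀)/(σ/√n) = (441.0 - 441)/(5.5/√340) = 0.0. Critical value: ±2.576. Since |0.0| ≤ 2.576, Fail to reject H₀.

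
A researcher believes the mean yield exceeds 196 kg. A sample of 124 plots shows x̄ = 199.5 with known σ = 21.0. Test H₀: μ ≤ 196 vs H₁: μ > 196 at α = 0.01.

z = 1.856. Critical value: 2.33. Fail to reject H₀.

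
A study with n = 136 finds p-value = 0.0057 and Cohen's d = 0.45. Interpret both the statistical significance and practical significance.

Statistically significant (p = 0.0057 < 0.05). Cohen's d = 0.45 indicates a small effect size. Both statistical and practical significance should be considered.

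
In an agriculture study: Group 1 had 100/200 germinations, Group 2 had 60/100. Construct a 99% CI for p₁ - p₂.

p̂₁ = 0.5, p̂₂ = 0.6. Difference = -0.1. CI = (-0.256, 0.056)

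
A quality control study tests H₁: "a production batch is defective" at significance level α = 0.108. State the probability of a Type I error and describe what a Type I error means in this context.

P(Type I error) = α = 0.108. A Type I error is rejecting H₀ when H₀ is actually true (false positive) — here, concluding that a production batch is defective when in fact this is not the case. Consequence: scrapping a good batch — wasted material and cost for no reason.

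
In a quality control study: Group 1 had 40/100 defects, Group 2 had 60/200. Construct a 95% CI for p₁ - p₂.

p̂₁ = 0.4, p̂₂ = 0.3. Difference = 0.1. CI = (-0.015, 0.215)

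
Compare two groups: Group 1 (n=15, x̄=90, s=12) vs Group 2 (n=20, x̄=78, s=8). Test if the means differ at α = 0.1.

Pooled sp = 9.9. t = 3.55, df = 33. Critical t = ±1.692. Reject H₀.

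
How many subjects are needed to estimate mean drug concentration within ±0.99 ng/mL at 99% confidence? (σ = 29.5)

n = (z*σ/E)² = (2.576×29.5/0.99)² = 5892.04 → n = 5893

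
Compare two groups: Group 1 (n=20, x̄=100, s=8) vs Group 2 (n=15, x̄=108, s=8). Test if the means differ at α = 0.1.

Pooled sp = 8.0. t = -2.928, df = 33. Critical t = ±1.692. Reject H₀.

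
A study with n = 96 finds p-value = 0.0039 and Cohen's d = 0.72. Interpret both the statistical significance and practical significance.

Statistically significant (p = 0.0039 < 0.05). Cohen's d = 0.72 indicates a medium effect size. Both statistical and practical significance should be considered.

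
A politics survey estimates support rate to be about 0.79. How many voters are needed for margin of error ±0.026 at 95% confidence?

n = z²p(1-p)/E² = 1.96²×0.79×0.21/0.026² = 942.8 → n = 943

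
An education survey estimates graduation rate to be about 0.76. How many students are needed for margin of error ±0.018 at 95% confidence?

n = z²p(1-p)/E² = 1.96²×0.76×0.24/0.018² = 2162.7 → n = 2163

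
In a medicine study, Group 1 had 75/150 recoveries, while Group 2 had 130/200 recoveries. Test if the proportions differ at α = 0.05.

p̂₁ = 0.5, p̂₂ = 0.65, pooled p̂ = 0.586. z = -2.819. Critical: ±1.96. Reject H₀.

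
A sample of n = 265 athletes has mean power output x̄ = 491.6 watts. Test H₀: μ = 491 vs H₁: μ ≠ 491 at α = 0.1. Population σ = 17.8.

z = (x̄ - μ₀)/(σ/√n) = (491.6 - 491)/(17.8/√265) = 0.549. Critical value: ±1.645. Since |0.549| ≤ 1.645, Fail to reject H₀.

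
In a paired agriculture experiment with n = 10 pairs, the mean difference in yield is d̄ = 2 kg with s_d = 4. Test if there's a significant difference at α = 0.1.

t = d̄/(s_d/√n) = 2/(4/√10) = 1.581. df = 9, critical t = ±1.833. Fail to reject H₀.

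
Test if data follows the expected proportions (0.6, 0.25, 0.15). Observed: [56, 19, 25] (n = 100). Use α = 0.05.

Expected: [60.0, 25.0, 15.0]. χ² = 8.373. df = 2, critical = 5.991. Reject H₀.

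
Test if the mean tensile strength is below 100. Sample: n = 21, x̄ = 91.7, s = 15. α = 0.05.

t = (91.7 - 100)/(15/√21) = -2.536, df = 20. Critical t = -1.725. Reject H₀.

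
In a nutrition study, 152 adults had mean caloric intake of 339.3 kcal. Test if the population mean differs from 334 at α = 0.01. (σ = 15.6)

z = (x̄ - μ₀)/(σ/√n) = (339.3 - 334)/(15.6/√152) = 4.189. Critical value: ±2.576. Since |4.189| > 2.576, Reject H₀.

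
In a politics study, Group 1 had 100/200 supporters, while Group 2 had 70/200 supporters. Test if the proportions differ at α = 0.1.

p̂₁ = 0.5, p̂₂ = 0.35, pooled p̂ = 0.425. z = 3.034. Critical: ±1.645. Reject H₀.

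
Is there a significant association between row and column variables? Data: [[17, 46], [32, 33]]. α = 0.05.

χ² = 6.701. df = 1, critical = 3.841. Reject H₀. Variables are dependent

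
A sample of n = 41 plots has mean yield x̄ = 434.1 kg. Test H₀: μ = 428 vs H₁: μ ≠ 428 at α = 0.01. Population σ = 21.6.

z = (x̄ - μ₀)/(σ/√n) = (434.1 - 428)/(21.6/√41) = 1.808. Critical value: ±2.576. Since |1.808| ≤ 2.576, Fail to reject H₀.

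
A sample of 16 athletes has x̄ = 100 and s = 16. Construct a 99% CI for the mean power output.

CI = x̄ ± t*(s/√n) = 100 ± 2.947(16/√16) = (88.21, 111.79)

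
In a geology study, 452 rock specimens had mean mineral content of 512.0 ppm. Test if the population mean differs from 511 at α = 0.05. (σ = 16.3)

z = (x̄ - μ₀)/(σ/√n) = (512.0 - 511)/(16.3/√452) = 1.304. Critical value: ±1.96. Since |1.304| ≤ 1.96, Fail to reject H₀.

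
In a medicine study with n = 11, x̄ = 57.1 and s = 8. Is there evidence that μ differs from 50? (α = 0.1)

t = (x̄ - μ₀)/(s/√n) = (57.1 - 50)/(8/√11) = 2.944. df = 10, critical t = ±1.812. Reject H₀.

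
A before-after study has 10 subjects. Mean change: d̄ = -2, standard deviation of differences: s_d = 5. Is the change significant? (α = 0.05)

t = d̄/(s_d/√n) = -2/(5/√10) = -1.265. df = 9, critical t = ±2.262. Fail to reject H₀.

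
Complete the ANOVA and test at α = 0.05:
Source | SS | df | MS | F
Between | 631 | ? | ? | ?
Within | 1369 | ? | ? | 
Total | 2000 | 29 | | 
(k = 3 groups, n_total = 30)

df_between = 2, df_within = 27. MS_between = 315.5, MS_within = 50.7. F = 6.222, F_crit ≈ 3.354. Reject H₀.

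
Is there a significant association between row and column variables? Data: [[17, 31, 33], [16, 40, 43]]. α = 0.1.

χ² = 0.694. df = 2, critical = 4.605. Fail to reject H₀. No evidence of dependence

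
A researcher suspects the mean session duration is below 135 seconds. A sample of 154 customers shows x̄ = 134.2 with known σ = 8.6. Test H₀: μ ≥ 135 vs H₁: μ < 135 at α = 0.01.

z = -1.154. Critical value: -2.33. Fail to reject H₀.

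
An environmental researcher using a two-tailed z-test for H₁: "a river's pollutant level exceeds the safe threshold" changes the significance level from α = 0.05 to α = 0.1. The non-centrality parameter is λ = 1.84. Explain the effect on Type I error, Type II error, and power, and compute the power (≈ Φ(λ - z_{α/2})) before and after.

Increasing α from 0.05 to 0.1:
• Type I error rate increases (α is the Type I rate by definition).
• Critical value moves from z_{α/2} = 1.96 to 1.645, so power = Φ(λ - z_{α/2}) goes from Φ(1.84 - 1.96) = 0.452 to Φ(1.84 - 1.645) = 0.577.
• Type II error rate β = 1 - power therefore decreases (0.548 → 0.423).
Appropriate when false negatives are costly — here, allowing unsafe pollution to continue.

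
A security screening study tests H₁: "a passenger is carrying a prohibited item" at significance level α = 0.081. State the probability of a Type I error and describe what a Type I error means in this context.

P(Type I error) = α = 0.081. A Type I error is rejecting H₀ when H₀ is actually true (false positive) — here, concluding that a passenger is carrying a prohibited item when in fact this is not the case. Consequence: detaining an innocent passenger — delay and inconvenience.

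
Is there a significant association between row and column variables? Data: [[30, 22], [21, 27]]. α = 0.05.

χ² = 1.942. df = 1, critical = 3.841. Fail to reject H₀. No evidence of dependence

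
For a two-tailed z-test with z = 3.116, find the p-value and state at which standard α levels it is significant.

p = 2·P(Z > |3.116|) = 2·(1 - Φ(3.116)) ≈ 0.0018. Significant at α = 0.1; Significant at α = 0.05; Significant at α = 0.01.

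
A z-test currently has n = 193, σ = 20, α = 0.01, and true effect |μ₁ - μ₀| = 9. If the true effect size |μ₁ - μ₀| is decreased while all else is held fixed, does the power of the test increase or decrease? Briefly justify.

Power decreases: a smaller true effect decreases the non-centrality λ = |μ₁ - μ₀|/(σ/√n).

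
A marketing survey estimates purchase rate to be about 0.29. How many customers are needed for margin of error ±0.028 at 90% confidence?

n = z²p(1-p)/E² = 1.645²×0.29×0.71/0.028² = 710.7 → n = 711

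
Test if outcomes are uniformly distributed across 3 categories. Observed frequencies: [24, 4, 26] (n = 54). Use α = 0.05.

Expected = 18 each. χ² = Σ(O-E)²/E = 16.444. df = 2, critical value = 5.991. Reject H₀.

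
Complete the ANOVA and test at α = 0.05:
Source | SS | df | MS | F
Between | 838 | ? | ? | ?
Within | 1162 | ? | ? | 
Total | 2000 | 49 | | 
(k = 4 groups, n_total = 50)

df_between = 3, df_within = 46. MS_between = 279.33, MS_within = 25.26. F = 11.058, F_crit ≈ 2.807. Reject H₀.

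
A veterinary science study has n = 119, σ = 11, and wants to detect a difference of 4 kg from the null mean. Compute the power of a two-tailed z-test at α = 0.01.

SE = σ/√n = 11/√119 = 1.008. Non-centrality λ = d/SE = 4/1.008 = 3.967. Power ≈ Φ(λ - z_{α/2}) = Φ(3.967 - 2.576) = Φ(1.391) = 0.918.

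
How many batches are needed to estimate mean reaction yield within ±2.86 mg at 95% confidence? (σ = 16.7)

n = (z*σ/E)² = (1.96×16.7/2.86)² = 131.0 → n = 131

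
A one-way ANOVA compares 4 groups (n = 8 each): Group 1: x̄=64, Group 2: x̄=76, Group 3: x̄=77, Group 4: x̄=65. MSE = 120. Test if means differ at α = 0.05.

Grand mean = 70.5. SS_between = 1160.0, MS_between = 386.67. F = 3.222, F_crit ≈ 2.947. Reject H₀.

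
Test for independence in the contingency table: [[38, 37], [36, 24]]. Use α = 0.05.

χ² = 1.172. df = 1, critical = 3.841. Fail to reject H₀. No evidence of dependence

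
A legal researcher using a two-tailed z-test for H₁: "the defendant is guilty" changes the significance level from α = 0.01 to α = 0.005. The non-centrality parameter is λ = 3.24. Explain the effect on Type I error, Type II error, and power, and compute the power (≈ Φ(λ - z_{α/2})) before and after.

Decreasing α from 0.01 to 0.005:
• Type I error rate decreases (α is the Type I rate by definition).
• Critical value moves from z_{α/2} = 2.576 to 2.807, so power = Φ(λ - z_{α/2}) goes from Φ(3.24 - 2.576) = 0.747 to Φ(3.24 - 2.807) = 0.667.
• Type II error rate β = 1 - power therefore increases (0.253 → 0.333).
Appropriate when false positives are costly — here, convicting an innocent person.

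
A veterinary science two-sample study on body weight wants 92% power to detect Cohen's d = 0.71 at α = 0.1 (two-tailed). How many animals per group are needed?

z_{α/2} = 1.645, z_β = Φ⁻¹(0.92) = 1.405. For medium effect (d = 0.71): n per group = 2(z_{α/2} + z_β)²/d² = 2(1.645 + 1.405)²/0.71² = 36.9 → 37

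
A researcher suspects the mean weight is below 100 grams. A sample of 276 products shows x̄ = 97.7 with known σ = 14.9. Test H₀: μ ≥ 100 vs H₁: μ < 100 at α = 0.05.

z = -2.564. Critical value: -1.645. Reject H₀.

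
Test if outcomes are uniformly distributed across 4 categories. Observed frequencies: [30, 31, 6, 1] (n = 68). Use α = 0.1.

Expected = 17 each. χ² = Σ(O-E)²/E = 43.647. df = 3, critical value = 6.251. Reject H₀.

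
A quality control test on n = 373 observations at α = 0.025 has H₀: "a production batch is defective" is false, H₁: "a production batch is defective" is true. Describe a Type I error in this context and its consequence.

Type I error: rejecting H₀ when it is true — concluding that a production batch is defective when in fact it is not. Consequence: scrapping a good batch — wasted material and cost for no reason.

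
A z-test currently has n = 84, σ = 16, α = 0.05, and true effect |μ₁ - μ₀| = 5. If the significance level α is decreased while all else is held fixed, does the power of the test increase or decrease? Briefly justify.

Power decreases: a smaller α raises the critical value, so less of the H₁ sampling distribution falls in the rejection region.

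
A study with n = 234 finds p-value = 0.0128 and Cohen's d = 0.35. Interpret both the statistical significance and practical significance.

Statistically significant (p = 0.0128 < 0.05). Cohen's d = 0.35 indicates a small effect size. Both statistical and practical significance should be considered.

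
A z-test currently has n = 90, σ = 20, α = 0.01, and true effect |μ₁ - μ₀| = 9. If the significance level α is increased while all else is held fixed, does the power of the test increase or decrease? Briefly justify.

Power increases: a larger α lowers the critical value, so more of the H₁ sampling distribution falls in the rejection region.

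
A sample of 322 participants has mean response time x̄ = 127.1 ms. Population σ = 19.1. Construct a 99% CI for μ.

CI = x̄ ± z*(σ/√n) = 127.1 ± 2.576(19.1/√322) = 127.1 ± 2.74 = (124.36, 129.84)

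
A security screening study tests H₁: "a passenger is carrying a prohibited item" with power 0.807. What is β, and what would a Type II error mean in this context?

β = 1 - power = 1 - 0.807 = 0.193. A Type II error is failing to reject H₀ when H₀ is false (false negative) — here, failing to conclude that a passenger is carrying a prohibited item when in fact it is true. Consequence: letting a prohibited item through — security breach.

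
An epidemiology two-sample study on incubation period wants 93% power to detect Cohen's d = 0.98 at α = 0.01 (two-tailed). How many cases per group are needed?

z_{α/2} = 2.576, z_β = Φ⁻¹(0.93) = 1.476. For large effect (d = 0.98): n per group = 2(z_{α/2} + z_β)²/d² = 2(2.576 + 1.476)²/0.98² = 34.2 → 35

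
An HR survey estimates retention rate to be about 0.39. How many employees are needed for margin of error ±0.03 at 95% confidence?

n = z²p(1-p)/E² = 1.96²×0.39×0.61/0.03² = 1015.5 → n = 1016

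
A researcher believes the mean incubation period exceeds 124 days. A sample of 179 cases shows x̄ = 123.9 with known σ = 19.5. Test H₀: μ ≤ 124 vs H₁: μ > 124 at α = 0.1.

z = -0.069. Critical value: 1.28. Fail to reject H₀.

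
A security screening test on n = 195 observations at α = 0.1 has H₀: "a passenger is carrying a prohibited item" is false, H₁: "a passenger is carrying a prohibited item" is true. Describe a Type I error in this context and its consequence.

Type I error: rejecting H₀ when it is true — concluding that a passenger is carrying a prohibited item when in fact it is not. Consequence: detaining an innocent passenger — delay and inconvenience.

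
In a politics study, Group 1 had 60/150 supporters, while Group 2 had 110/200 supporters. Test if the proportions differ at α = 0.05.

p̂₁ = 0.4, p̂₂ = 0.55, pooled p̂ = 0.486. z = -2.779. Critical: ±1.96. Reject H₀.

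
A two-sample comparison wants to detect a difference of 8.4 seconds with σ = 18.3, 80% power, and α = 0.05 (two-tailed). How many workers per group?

n per group = 2(z_α/2 + z_β)²σ²/d² = 2×(1.96 + 0.84)²×18.3²/8.4² = 74.4 → n = 75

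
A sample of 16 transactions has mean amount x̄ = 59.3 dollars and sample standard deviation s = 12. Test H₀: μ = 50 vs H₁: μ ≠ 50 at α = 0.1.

t = (x̄ - μ₀)/(s/√n) = (59.3 - 50)/(12/√16) = 3.1. df = 15, critical t = ±1.753. Reject H₀.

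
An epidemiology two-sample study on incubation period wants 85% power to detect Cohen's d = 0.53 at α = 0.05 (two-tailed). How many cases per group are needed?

z_{α/2} = 1.96, z_β = Φ⁻¹(0.85) = 1.036. For medium effect (d = 0.53): n per group = 2(z_{α/2} + z_β)²/d² = 2(1.96 + 1.036)²/0.53² = 63.9 → 64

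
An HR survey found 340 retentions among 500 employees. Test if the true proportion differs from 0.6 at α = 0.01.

p̂ = 0.68, p₀ = 0.6. z = (p̂ - p₀)/√(p₀(1-p₀)/n) = 3.651. Critical: ±2.576. Reject H₀.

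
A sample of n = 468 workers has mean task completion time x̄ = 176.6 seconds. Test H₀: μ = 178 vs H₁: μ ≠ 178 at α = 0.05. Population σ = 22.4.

z = (x̄ - μ₀)/(σ/√n) = (176.6 - 178)/(22.4/√468) = -1.352. Critical value: ±1.96. Since |-1.352| ≤ 1.96, Fail to reject H₀.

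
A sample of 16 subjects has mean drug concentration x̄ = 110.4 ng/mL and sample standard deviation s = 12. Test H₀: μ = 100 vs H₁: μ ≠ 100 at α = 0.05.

t = (x̄ - μ₀)/(s/√n) = (110.4 - 100)/(12/√16) = 3.467. df = 15, critical t = ±2.131. Reject H₀.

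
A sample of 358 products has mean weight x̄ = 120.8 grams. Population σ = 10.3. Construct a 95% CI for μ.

CI = x̄ ± z*(σ/√n) = 120.8 ± 1.96(10.3/√358) = 120.8 ± 1.07 = (119.73, 121.87)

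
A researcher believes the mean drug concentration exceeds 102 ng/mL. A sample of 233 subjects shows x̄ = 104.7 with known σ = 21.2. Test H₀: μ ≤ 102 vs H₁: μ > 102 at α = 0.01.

z = 1.944. Critical value: 2.33. Fail to reject H₀.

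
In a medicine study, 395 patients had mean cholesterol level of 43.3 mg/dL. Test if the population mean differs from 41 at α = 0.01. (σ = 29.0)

z = (x̄ - μ₀)/(σ/√n) = (43.3 - 41)/(29.0/√395) = 1.576. Critical value: ±2.576. Since |1.576| ≤ 2.576, Fail to reject H₀.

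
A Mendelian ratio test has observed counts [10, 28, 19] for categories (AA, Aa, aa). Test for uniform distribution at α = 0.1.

Expected = 19 each. χ² = Σ(O-E)²/E = 8.526. df = 2, critical value = 4.605. Reject H₀.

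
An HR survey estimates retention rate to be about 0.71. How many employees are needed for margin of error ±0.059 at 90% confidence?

n = z²p(1-p)/E² = 1.645²×0.71×0.29/0.059² = 160.1 → n = 161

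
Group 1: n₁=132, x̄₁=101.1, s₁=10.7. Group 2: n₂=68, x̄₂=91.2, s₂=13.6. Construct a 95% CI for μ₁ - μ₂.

Difference = 9.9. SE = √(10.7²/132 + 13.6²/68) = 1.894. CI = (6.19, 13.61)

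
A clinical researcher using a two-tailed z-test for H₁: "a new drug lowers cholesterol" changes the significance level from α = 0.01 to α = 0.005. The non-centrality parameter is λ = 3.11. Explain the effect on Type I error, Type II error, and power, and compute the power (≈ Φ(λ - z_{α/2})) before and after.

Decreasing α from 0.01 to 0.005:
• Type I error rate decreases (α is the Type I rate by definition).
• Critical value moves from z_{α/2} = 2.576 to 2.807, so power = Φ(λ - z_{α/2}) goes from Φ(3.11 - 2.576) = 0.703 to Φ(3.11 - 2.807) = 0.619.
• Type II error rate β = 1 - power therefore increases (0.297 → 0.381).
Appropriate when false positives are costly — here, approving an ineffective drug — patients take a useless medication and may skip effective alternatives.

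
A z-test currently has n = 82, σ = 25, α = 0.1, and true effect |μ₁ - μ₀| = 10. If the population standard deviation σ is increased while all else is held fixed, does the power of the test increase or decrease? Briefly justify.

Power decreases: a larger σ inflates the standard error σ/√n, pulling the sampling distribution under H₁ back toward the critical value.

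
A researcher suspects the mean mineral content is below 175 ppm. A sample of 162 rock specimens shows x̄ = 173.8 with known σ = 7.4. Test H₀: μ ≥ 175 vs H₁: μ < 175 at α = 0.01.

z = -2.064. Critical value: -2.33. Fail to reject H₀.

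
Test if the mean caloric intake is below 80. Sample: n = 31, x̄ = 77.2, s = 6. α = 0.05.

t = (77.2 - 80)/(6/√31) = -2.598, df = 30. Critical t = -1.697. Reject H₀.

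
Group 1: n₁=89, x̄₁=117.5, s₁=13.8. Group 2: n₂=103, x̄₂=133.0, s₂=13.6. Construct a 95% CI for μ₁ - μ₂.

Difference = -15.5. SE = √(13.8²/89 + 13.6²/103) = 1.984. CI = (-19.39, -11.61)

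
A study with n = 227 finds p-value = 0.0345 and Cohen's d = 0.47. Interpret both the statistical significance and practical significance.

Statistically significant (p = 0.0345 < 0.05). Cohen's d = 0.47 indicates a small effect size. Both statistical and practical significance should be considered.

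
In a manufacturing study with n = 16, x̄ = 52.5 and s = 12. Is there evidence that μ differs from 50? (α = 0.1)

t = (x̄ - μ₀)/(s/√n) = (52.5 - 50)/(12/√16) = 0.833. df = 15, critical t = ±1.753. Fail to reject H₀.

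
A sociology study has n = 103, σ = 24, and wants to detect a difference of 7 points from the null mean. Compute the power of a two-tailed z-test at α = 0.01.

SE = σ/√n = 24/√103 = 2.365. Non-centrality λ = d/SE = 7/2.365 = 2.96. Power ≈ Φ(λ - z_{α/2}) = Φ(2.96 - 2.576) = Φ(0.384) = 0.65.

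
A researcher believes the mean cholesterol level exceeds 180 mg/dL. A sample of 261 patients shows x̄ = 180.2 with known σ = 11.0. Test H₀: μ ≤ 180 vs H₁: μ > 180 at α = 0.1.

z = 0.294. Critical value: 1.28. Fail to reject H₀.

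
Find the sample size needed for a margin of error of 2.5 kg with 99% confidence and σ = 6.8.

n = (z*σ/E)² = (2.576×6.8/2.5)² = 49.1 → n = 50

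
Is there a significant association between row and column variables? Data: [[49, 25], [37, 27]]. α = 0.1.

χ² = 1.032. df = 1, critical = 2.706. Fail to reject H₀. No evidence of dependence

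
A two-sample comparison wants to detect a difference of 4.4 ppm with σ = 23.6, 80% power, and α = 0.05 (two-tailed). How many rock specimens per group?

n per group = 2(z_α/2 + z_β)²σ²/d² = 2×(1.96 + 0.84)²×23.6²/4.4² = 451.1 → n = 452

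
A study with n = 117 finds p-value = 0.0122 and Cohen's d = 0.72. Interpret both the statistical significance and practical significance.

Statistically significant (p = 0.0122 < 0.05). Cohen's d = 0.72 indicates a medium effect size. Both statistical and practical significance should be considered.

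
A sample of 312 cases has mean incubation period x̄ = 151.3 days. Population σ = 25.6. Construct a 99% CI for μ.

CI = x̄ ± z*(σ/√n) = 151.3 ± 2.576(25.6/√312) = 151.3 ± 3.73 = (147.57, 155.03)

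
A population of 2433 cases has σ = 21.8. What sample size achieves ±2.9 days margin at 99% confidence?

Without FPC: n₀ = (2.576×21.8/2.9)² = 374.981. With FPC: n = n₀N/(n₀+N-1) = 325.02 → n = 326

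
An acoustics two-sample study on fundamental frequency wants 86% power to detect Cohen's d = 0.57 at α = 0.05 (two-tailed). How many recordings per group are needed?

z_{α/2} = 1.96, z_β = Φ⁻¹(0.86) = 1.08. For medium effect (d = 0.57): n per group = 2(z_{α/2} + z_β)²/d² = 2(1.96 + 1.08)²/0.57² = 56.9 → 57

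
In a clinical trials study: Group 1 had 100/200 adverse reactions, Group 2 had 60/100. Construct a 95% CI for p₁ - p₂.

p̂₁ = 0.5, p̂₂ = 0.6. Difference = -0.1. CI = (-0.218, 0.018)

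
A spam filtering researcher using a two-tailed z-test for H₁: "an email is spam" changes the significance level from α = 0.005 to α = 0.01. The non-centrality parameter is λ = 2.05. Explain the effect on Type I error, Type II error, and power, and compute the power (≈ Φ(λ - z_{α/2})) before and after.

Increasing α from 0.005 to 0.01:
• Type I error rate increases (α is the Type I rate by definition).
• Critical value moves from z_{α/2} = 2.807 to 2.576, so power = Φ(λ - z_{α/2}) goes from Φ(2.05 - 2.807) = 0.225 to Φ(2.05 - 2.576) = 0.299.
• Type II error rate β = 1 - power therefore decreases (0.775 → 0.701).
Appropriate when false negatives are costly — here, a spam email lands in the inbox.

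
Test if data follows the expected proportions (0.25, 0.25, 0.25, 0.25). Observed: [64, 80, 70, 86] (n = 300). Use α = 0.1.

Expected: [75.0, 75.0, 75.0, 75.0]. χ² = 3.893. df = 3, critical = 6.251. Fail to reject H₀.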